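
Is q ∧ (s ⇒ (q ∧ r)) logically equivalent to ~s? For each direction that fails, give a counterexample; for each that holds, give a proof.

(⟹) This fails. Under r = T, s = T, q = T, the left side is true but the right side is false.

(⟸) This fails. Under r = F, s = F, q = F, the left side is false but the right side is true.

Neither implication holds.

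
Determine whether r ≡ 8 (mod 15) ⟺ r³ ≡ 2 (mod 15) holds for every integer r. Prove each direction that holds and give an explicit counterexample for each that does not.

The biconditional holds.

(⟸) Suppose r³ ≡ 2 (mod 15). The only residue r in {0, …, 14} with r³ ≡ 2 (mod 15) is r = 8, so r ≡ 8 (mod 15).

(⟹) Suppose r ≡ 8 (mod 15). Write r = 15j + 8. Then (15j + 8)³ = 3375j³ + 5400j² + 2880j + 512 = 15(225j³ + 360j² + 192j + 34) + 2, so r³ ≡ 2 (mod 15).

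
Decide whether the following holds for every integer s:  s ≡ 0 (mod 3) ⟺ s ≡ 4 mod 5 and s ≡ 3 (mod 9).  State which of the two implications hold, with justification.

Only the converse holds.

(⟹) This fails: s = 0 gives 0 ≡ 0 (mod 3) but 0 ≡ 0 (mod 5), so the conjunction on the right does not hold.

(⟸) Conversely, if s ≡ 4 (mod 5) and s ≡ 3 (mod 9), then by the Chinese remainder theorem s ≡ 39 (mod 45). Since 39 ≡ 0 (mod 3) and 3 ∣ 45, we get s ≡ 0 (mod 3).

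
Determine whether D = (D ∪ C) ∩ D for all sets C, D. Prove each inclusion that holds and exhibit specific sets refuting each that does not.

(⊇) Let x ∈ (D ∪ C) ∩ D. Then either x ∈ D and x ∉ C; or x ∈ C ∩ D. In each case x ∈ D, so (D ∪ C) ∩ D ⊆ D.

(⊆) Let x ∈ D. Then either x ∈ D and x ∉ C; or x ∈ C ∩ D. In each case x ∈ (D ∪ C) ∩ D, so D ⊆ (D ∪ C) ∩ D.

The two sets are equal.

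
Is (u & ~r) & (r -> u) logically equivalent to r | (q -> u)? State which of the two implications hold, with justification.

(⟹) Assume the antecedent. If q is true, the antecedent forces (q = T, u = T, r = F), and r | (q -> u) holds there. If q is false, r | (q -> u) reduces to true regardless of the other variables. Either way r | (q -> u) holds.

(⟸) This fails. Under q = F, u = F, r = F, the left side is false but the right side is true.

The forward direction holds; the converse fails.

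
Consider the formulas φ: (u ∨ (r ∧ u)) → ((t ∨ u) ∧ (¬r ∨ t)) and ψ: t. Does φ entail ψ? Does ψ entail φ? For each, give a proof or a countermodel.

[⇒] This fails. Under r = F, u = F, t = F, the left side is true but the right side is false.

[⇐] Assume the antecedent. If r is true, the antecedent forces (r = T, u = F, t = T) or (r = T, u = T, t = T), and the consequent holds there. If r is false, the consequent reduces to true regardless of the other variables. Either way the consequent holds.

(⇒) fails; (⇐) holds.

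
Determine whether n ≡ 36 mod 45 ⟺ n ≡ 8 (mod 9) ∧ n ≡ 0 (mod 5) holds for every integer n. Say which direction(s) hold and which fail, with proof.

Neither direction holds.

(⟹) This fails: n = 36 gives 36 ≡ 36 (mod 45) but 36 ≡ 0 (mod 9), so the conjunction on the right does not hold.

(⟸) This fails: n = 35 satisfies both congruences on the right (35 ≡ 8 mod 9 and 35 ≡ 0 mod 5) yet 35 ≡ 35 (mod 45), not 36.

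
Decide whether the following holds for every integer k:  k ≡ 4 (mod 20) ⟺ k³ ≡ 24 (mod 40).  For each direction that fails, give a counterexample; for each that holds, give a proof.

The forward direction holds; the converse fails.

Converse. This fails: take k = 14. Then 14³ = 2744 ≡ 24 (mod 40), yet 14 ≡ 14 (mod 20), not 4.

Forward direction. Suppose k ≡ 4 (mod 20). Working modulo 40, k ∈ {4, 24}; for each such r, r³ ≡ 24 (mod 40).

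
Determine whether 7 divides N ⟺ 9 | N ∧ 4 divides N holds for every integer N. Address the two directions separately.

(→) This fails: take N = 7. Certainly 7 ∣ 7, but 9 ∤ 7.

(←) This fails: take N = 36. Both 9 ∣ 36 and 4 ∣ 36, yet 36 is not a multiple of 7 (since 36 = 5·7 + 1), so 7 ∤ 36.

(⇒) fails and (⇐) fails.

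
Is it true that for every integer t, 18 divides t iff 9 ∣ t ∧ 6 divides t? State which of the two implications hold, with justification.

Forward direction. If 18 ∣ t, write t = 18q. Since 18 = 2·9, t = 9·(2q), so 9 ∣ t; and since 18 = 3·6, t = 6·(3q), so 6 ∣ t.

Converse. Suppose 9 ∣ t and 6 ∣ t. Any common multiple of 9 and 6 is a multiple of their lcm; here lcm(9, 6) = 9·6/gcd(9, 6) = 54/3 = 18, so 18 ∣ t.

Equivalent; both directions hold.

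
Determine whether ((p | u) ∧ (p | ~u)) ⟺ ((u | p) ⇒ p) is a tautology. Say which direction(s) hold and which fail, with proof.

(⇒) Assume the antecedent. If p is true, (u | p) ⇒ p reduces to true regardless of the other variables. If p is false, the antecedent cannot hold. Either way (u | p) ⇒ p holds.

(⇐) This fails. Under p = F, u = F, the left side is false but the right side is true.

(⇒) holds; (⇐) fails.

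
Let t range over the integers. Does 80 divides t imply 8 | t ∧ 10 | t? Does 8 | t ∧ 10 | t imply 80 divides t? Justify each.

(⟸) This fails: take t = 40. Both 8 ∣ 40 and 10 ∣ 40, yet 40 is not a multiple of 80 (since 40 = 0·80 + 40), so 80 ∤ 40.

(⟹) If 80 ∣ t, write t = 80q. Since 80 = 10·8, t = 8·(10q), so 8 ∣ t; and since 80 = 8·10, t = 10·(8q), so 10 ∣ t.

(⇒) holds; (⇐) fails.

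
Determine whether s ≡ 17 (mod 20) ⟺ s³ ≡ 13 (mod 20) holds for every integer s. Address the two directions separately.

[⇒] Suppose s ≡ 17 (mod 20). Write s = 20j + 17. Then (20j + 17)³ = 8000j³ + 20400j² + 17340j + 4913 = 20(400j³ + 1020j² + 867j + 245) + 13, so s³ ≡ 13 (mod 20).

[⇐] Conversely, suppose s³ ≡ 13 (mod 20). The only residue r in {0, …, 19} with r³ ≡ 13 (mod 20) is r = 17, so s ≡ 17 (mod 20).

Equivalent; both directions hold.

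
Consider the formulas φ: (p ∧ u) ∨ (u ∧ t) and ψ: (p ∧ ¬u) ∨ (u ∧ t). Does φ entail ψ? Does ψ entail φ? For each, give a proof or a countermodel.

Neither direction holds.

(⇒) This fails. Under u = T, p = T, t = F, the left side is true but the right side is false.

(⇐) This fails. Under u = F, p = T, t = F, the left side is false but the right side is true.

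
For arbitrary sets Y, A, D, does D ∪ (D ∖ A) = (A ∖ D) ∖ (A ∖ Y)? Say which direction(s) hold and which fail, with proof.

Forward inclusion. This inclusion fails. Take Y = ∅, A = ∅, D = {1}; then 1 ∈ D ∪ (D ∖ A) but 1 ∉ (A ∖ D) ∖ (A ∖ Y).

Reverse inclusion. This inclusion fails. Take Y = {1}, A = {1}, D = ∅; then 1 ∈ (A ∖ D) ∖ (A ∖ Y) but 1 ∉ D ∪ (D ∖ A).

Neither inclusion holds.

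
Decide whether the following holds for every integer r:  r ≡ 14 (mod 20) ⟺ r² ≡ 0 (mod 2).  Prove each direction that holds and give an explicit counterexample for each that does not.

(⟹) Suppose r ≡ 14 (mod 20). Then r² ≡ 14² = 196 (mod 20), and since 2 ∣ 20, also r² ≡ 0 (mod 2).

(⟸) This fails: take r = 0. Then 0² = 0 ≡ 0 (mod 2), yet 0 ≡ 0 (mod 20), not 14.

(⇒) holds; (⇐) fails.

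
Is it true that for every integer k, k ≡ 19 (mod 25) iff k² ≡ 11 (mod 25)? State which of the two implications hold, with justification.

Not equivalent: only (⇒) holds.

Forward direction. Suppose k ≡ 19 (mod 25). Write k = 25j + 19. Then (25j + 19)² = 625j² + 950j + 361 = 25(25j² + 38j + 14) + 11, so k² ≡ 11 (mod 25).

Converse. This fails: take k = 6. Then 6² = 36 ≡ 11 (mod 25), yet 6 ≡ 6 (mod 25), not 19.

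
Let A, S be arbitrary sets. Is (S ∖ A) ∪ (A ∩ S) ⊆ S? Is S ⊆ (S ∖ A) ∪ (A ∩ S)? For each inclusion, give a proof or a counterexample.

Forward inclusion. Let x ∈ (S ∖ A) ∪ (A ∩ S). Then either x ∈ S and x ∉ A; or x ∈ A ∩ S. In each case x ∈ S, so (S ∖ A) ∪ (A ∩ S) ⊆ S.

Reverse inclusion. Let x ∈ S. Then either x ∈ S and x ∉ A; or x ∈ A ∩ S. In each case x ∈ (S ∖ A) ∪ (A ∩ S), so S ⊆ (S ∖ A) ∪ (A ∩ S).

Both inclusions hold.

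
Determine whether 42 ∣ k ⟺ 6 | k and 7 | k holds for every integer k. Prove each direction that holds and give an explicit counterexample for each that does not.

Both directions hold; the statement is true.

(←) Suppose 6 ∣ k and 7 ∣ k. Any common multiple of 6 and 7 is a multiple of their lcm; here gcd(6, 7) = 1, so lcm(6, 7) = 6·7 = 42, so 42 ∣ k.

(→) If 42 ∣ k, write k = 42q. Since 42 = 7·6, k = 6·(7q), so 6 ∣ k; and since 42 = 6·7, k = 7·(6q), so 7 ∣ k.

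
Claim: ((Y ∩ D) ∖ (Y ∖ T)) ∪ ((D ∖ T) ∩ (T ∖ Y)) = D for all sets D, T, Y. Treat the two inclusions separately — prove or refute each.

The sets are not equal: only the forward inclusion holds.

(⟹) Let x ∈ ((Y ∩ D) ∖ (Y ∖ T)) ∪ ((D ∖ T) ∩ (T ∖ Y)). Then x ∈ D ∩ T ∩ Y, from which x ∈ D.

(⟸) This inclusion fails. Take D = {1}, T = ∅, Y = ∅; then 1 ∈ D but 1 ∉ ((Y ∩ D) ∖ (Y ∖ T)) ∪ ((D ∖ T) ∩ (T ∖ Y)).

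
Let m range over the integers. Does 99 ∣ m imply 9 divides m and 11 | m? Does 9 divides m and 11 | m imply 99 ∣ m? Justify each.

Both implications hold.

[⇐] Suppose 9 ∣ m and 11 ∣ m. Any common multiple of 9 and 11 is a multiple of their lcm; here gcd(9, 11) = 1, so lcm(9, 11) = 9·11 = 99, so 99 ∣ m.

[⇒] If 99 ∣ m, write m = 99q. Since 99 = 11·9, m = 9·(11q), so 9 ∣ m; and since 99 = 9·11, m = 11·(9q), so 11 ∣ m.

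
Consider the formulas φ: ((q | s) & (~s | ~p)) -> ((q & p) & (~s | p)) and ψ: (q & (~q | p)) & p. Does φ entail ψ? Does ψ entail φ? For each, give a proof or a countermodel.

Not equivalent: only (⇐) holds.

(⟹) This fails. Under p = F, s = F, q = F, the left side is true but the right side is false.

(⟸) Assume the antecedent. If p is true, the consequent reduces to true regardless of the other variables. If p is false, the antecedent cannot hold. Either way the consequent holds.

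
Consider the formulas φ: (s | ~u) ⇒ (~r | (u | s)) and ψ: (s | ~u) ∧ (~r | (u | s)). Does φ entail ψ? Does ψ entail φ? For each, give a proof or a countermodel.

(⇒) fails; (⇐) holds.

[⇒] This fails. Under u = T, r = F, s = F, the left side is true but the right side is false.

[⇐] Assume the antecedent. If r is true, the antecedent forces (u = F, r = T, s = T) or (u = T, r = T, s = T), and (s | ~u) ⇒ (~r | (u | s)) holds there. If r is false, (s | ~u) ⇒ (~r | (u | s)) reduces to true regardless of the other variables. Either way (s | ~u) ⇒ (~r | (u | s)) holds.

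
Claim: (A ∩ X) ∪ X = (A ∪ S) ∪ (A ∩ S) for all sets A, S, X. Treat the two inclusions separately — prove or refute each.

Forward inclusion. This inclusion fails. Take A = ∅, S = ∅, X = {1}; then 1 ∈ (A ∩ X) ∪ X but 1 ∉ (A ∪ S) ∪ (A ∩ S).

Reverse inclusion. This inclusion fails. Take A = {1}, S = ∅, X = ∅; then 1 ∈ (A ∪ S) ∪ (A ∩ S) but 1 ∉ (A ∩ X) ∪ X.

(⊆) fails and (⊇) fails.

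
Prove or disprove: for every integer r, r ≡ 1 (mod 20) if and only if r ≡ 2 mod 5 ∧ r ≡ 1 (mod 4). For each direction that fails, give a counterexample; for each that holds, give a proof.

(⇒) fails and (⇐) fails.

[⇒] This fails: r = 1 gives 1 ≡ 1 (mod 20) but 1 ≡ 1 (mod 5), so the conjunction on the right does not hold.

[⇐] This fails: r = 17 satisfies both congruences on the right (17 ≡ 2 mod 5 and 17 ≡ 1 mod 4) yet 17 ≡ 17 (mod 20), not 1.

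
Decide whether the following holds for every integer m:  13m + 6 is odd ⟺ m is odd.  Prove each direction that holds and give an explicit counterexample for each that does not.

(⇒) Suppose 13m + 6 is odd. Since 13 is odd, 13m and m have the same parity, so 13m + 6 ≡ m + 6 (mod 2). As 6 is even, 13m + 6 is odd exactly when m is odd. Thus m is odd.

(⇐) Conversely, suppose m is odd; write m = 2j + 1. Then 13m + 6 = 13·(2j + 1) + 6 = 2·13j + 19, which is odd.

Equivalent; both directions hold.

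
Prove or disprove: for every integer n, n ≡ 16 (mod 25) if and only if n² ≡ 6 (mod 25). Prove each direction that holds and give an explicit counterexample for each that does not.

Only the forward implication holds.

Forward direction. Suppose n ≡ 16 (mod 25). Write n = 25j + 16. Then (25j + 16)² = 625j² + 800j + 256 = 25(25j² + 32j + 10) + 6, so n² ≡ 6 (mod 25).

Converse. This fails: take n = 9. Then 9² = 81 ≡ 6 (mod 25), yet 9 ≡ 9 (mod 25), not 16.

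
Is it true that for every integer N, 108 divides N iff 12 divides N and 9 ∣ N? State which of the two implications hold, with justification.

(⇒) If 108 ∣ N, write N = 108q. Since 108 = 9·12, N = 12·(9q), so 12 ∣ N; and since 108 = 12·9, N = 9·(12q), so 9 ∣ N.

(⇐) This fails: take N = 36. Both 12 ∣ 36 and 9 ∣ 36, yet 36 is not a multiple of 108 (since 36 = 0·108 + 36), so 108 ∤ 36.

The forward direction holds; the converse fails.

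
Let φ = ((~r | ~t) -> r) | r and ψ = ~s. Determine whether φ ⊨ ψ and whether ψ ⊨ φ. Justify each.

[⇒] This fails. Under t = F, s = T, r = T, the left side is true but the right side is false.

[⇐] This fails. Under t = F, s = F, r = F, the left side is false but the right side is true.

Neither implication holds.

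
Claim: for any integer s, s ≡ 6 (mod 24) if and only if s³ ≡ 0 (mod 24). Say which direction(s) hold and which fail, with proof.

(⇒) Suppose s ≡ 6 (mod 24). Write s = 24j + 6. Then (24j + 6)³ = 13824j³ + 10368j² + 2592j + 216 = 24(576j³ + 432j² + 108j + 9) + 0, so s³ ≡ 0 (mod 24).

(⇐) This fails: take s = 0. Then 0³ = 0 ≡ 0 (mod 24), yet 0 ≡ 0 (mod 24), not 6.

Only the forward implication holds.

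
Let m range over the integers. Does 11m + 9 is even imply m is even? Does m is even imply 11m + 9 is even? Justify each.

(⇒) This fails: m = 5 gives 11m + 9 = 64, which is even, but 5 is odd, not even.

(⇐) This also fails: m = 4 is even, but 11m + 9 = 53 is odd, not even.

(⇒) fails and (⇐) fails.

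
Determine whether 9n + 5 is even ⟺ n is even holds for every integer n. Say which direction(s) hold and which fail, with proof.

(→) This fails: n = 3 gives 9n + 5 = 32, which is even, but 3 is odd, not even.

(←) This also fails: n = 2 is even, but 9n + 5 = 23 is odd, not even.

Neither implication holds.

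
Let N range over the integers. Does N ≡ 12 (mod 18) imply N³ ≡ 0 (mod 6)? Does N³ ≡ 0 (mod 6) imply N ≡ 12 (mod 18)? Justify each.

(⟹) Suppose N ≡ 12 (mod 18). Then N³ ≡ 12³ = 1728 (mod 18), and since 6 ∣ 18, also N³ ≡ 0 (mod 6).

(⟸) This fails: take N = 0. Then 0³ = 0 ≡ 0 (mod 6), yet 0 ≡ 0 (mod 18), not 12.

(⇒) holds; (⇐) fails.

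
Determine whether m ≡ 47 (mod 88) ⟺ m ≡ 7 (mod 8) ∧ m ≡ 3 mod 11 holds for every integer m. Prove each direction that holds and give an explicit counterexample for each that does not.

The biconditional holds.

(⇒) Suppose m ≡ 47 (mod 88); write m = 88j + 47. Since 8 ∣ 88, reducing mod 8 gives m ≡ 47 ≡ 7 (mod 8); since 11 ∣ 88, reducing mod 11 gives m ≡ 47 ≡ 3 (mod 11).

(⇐) Conversely, if m ≡ 7 (mod 8) and m ≡ 3 (mod 11), then by the Chinese remainder theorem m ≡ 47 (mod 88). This is exactly m ≡ 47 (mod 88).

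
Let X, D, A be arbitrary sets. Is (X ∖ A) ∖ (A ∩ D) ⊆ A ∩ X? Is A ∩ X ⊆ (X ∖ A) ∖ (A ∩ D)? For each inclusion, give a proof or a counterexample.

Neither inclusion holds.

(⊆) This inclusion fails. Take X = {1}, D = ∅, A = ∅; then 1 ∈ (X ∖ A) ∖ (A ∩ D) but 1 ∉ A ∩ X.

(⊇) This inclusion fails. Take X = {1}, D = ∅, A = {1}; then 1 ∈ A ∩ X but 1 ∉ (X ∖ A) ∖ (A ∩ D).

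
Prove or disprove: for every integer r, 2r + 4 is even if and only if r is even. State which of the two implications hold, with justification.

Only the reverse direction holds.

(←) Suppose r is even. Since 2 is even, 2r is even for every r, so 2r + 4 has the same parity as 4, which is even. Hence 2r + 4 is even.

(→) This fails: take r = 3. Then 2r + 4 = 10, which is even, yet r = 3 is odd, not even.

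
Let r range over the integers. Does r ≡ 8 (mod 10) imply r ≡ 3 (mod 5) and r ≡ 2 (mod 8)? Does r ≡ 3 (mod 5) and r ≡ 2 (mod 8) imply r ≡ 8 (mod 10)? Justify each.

Converse. If r ≡ 3 (mod 5) and r ≡ 2 (mod 8), then by the Chinese remainder theorem r ≡ 18 (mod 40). Since 18 ≡ 8 (mod 10) and 10 ∣ 40, we get r ≡ 8 (mod 10).

Forward direction. This fails: r = 8 gives 8 ≡ 8 (mod 10) but 8 ≡ 0 (mod 8), so the conjunction on the right does not hold.

(⇒) fails; (⇐) holds.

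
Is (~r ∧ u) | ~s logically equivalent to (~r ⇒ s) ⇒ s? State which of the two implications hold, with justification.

(→) This fails. Under u = F, s = F, r = T, the left side is true but the right side is false.

(←) This fails. Under u = F, s = T, r = F, the left side is false but the right side is true.

(⇒) fails and (⇐) fails.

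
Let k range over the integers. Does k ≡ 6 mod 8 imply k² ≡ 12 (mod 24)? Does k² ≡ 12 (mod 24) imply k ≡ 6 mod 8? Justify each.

Neither direction holds.

(⟹) This fails: take k = 14. Then 14 ≡ 6 (mod 8), but 14² = 196 ≡ 4 (mod 24), not 12.

(⟸) This fails: take k = 18. Then 18² = 324 ≡ 12 (mod 24), yet 18 ≡ 2 (mod 8), not 6.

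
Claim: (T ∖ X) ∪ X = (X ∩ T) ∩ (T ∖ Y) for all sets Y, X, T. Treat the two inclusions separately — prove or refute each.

(⟹) This inclusion fails. Take Y = ∅, X = {1}, T = ∅; then 1 ∈ (T ∖ X) ∪ X but 1 ∉ (X ∩ T) ∩ (T ∖ Y).

(⟸) Let x ∈ (X ∩ T) ∩ (T ∖ Y). Then x ∈ X ∩ T and x ∉ Y, from which x ∈ (T ∖ X) ∪ X.

(⊆) fails; (⊇) holds.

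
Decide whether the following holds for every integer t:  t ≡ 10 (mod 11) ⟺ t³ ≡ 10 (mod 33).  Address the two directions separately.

Not equivalent: only (⇐) holds.

Converse. The residues r modulo 33 with r³ ≡ 10 (mod 33) are exactly {10}, and each is ≡ 10 (mod 11).

Forward direction. This fails: take t = 21. Then 21 ≡ 10 (mod 11), but 21³ = 9261 ≡ 21 (mod 33), not 10.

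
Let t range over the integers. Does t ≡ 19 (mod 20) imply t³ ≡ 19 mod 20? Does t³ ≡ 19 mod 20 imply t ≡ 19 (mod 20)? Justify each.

(⟹) Suppose t ≡ 19 (mod 20). Write t = 20j + 19. Then (20j + 19)³ = 8000j³ + 22800j² + 21660j + 6859 = 20(400j³ + 1140j² + 1083j + 342) + 19, so t³ ≡ 19 (mod 20).

(⟸) Conversely, suppose t³ ≡ 19 (mod 20). The only residue r in {0, …, 19} with r³ ≡ 19 (mod 20) is r = 19, so t ≡ 19 (mod 20).

Both directions hold.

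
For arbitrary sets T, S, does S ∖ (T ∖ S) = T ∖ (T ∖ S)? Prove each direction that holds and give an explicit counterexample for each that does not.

Forward inclusion. This inclusion fails. Take T = ∅, S = {1}; then 1 ∈ S ∖ (T ∖ S) but 1 ∉ T ∖ (T ∖ S).

Reverse inclusion. Let x ∈ T ∖ (T ∖ S). Then x ∈ T ∩ S, from which x ∈ S ∖ (T ∖ S).

The sets are not equal: only the reverse inclusion holds.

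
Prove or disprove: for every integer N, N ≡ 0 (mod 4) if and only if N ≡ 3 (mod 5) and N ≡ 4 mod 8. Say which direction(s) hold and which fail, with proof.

(⇒) This fails: N = 0 gives 0 ≡ 0 (mod 4) but 0 ≡ 0 (mod 5), so the conjunction on the right does not hold.

(⇐) Conversely, if N ≡ 3 (mod 5) and N ≡ 4 (mod 8), then by the Chinese remainder theorem N ≡ 28 (mod 40). Since 28 ≡ 0 (mod 4) and 4 ∣ 40, we get N ≡ 0 (mod 4).

(⇒) fails; (⇐) holds.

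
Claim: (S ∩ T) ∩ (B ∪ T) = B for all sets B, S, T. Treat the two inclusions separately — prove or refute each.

(⟹) This inclusion fails. Take B = ∅, S = {1}, T = {1}; then 1 ∈ (S ∩ T) ∩ (B ∪ T) but 1 ∉ B.

(⟸) This inclusion fails. Take B = {1}, S = ∅, T = ∅; then 1 ∈ B but 1 ∉ (S ∩ T) ∩ (B ∪ T).

(⊆) fails and (⊇) fails.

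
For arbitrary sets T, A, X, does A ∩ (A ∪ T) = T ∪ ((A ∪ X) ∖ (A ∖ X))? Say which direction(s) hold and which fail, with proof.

(⊆) This inclusion fails. Take T = ∅, A = {1}, X = ∅; then 1 ∈ A ∩ (A ∪ T) but 1 ∉ T ∪ ((A ∪ X) ∖ (A ∖ X)).

(⊇) This inclusion fails. Take T = {1}, A = ∅, X = ∅; then 1 ∈ T ∪ ((A ∪ X) ∖ (A ∖ X)) but 1 ∉ A ∩ (A ∪ T).

Neither inclusion holds.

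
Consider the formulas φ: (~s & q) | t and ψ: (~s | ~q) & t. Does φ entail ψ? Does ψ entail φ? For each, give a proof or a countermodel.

The forward direction fails; the converse holds.

(⟹) This fails. Under t = F, s = F, q = T, the left side is true but the right side is false.

(⟸) Assume the antecedent. If t is true, (~s & q) | t reduces to true regardless of the other variables. If t is false, the antecedent cannot hold. Either way (~s & q) | t holds.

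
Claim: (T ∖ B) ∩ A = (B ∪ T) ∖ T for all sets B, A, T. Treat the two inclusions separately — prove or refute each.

Forward inclusion. This inclusion fails. Take B = ∅, A = {1}, T = {1}; then 1 ∈ (T ∖ B) ∩ A but 1 ∉ (B ∪ T) ∖ T.

Reverse inclusion. This inclusion fails. Take B = {1}, A = ∅, T = ∅; then 1 ∈ (B ∪ T) ∖ T but 1 ∉ (T ∖ B) ∩ A.

Both inclusions fail.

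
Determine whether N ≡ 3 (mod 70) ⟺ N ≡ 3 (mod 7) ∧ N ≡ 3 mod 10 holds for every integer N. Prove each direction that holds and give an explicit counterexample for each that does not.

(⟹) Suppose N ≡ 3 (mod 70); write N = 70j + 3. Since 7 ∣ 70, reducing mod 7 gives N ≡ 3 (mod 7); since 10 ∣ 70, reducing mod 10 gives N ≡ 3 (mod 10).

(⟸) Conversely, if N ≡ 3 (mod 7) and N ≡ 3 (mod 10), then by the Chinese remainder theorem N ≡ 3 (mod 70). This is exactly N ≡ 3 (mod 70).

Both directions hold.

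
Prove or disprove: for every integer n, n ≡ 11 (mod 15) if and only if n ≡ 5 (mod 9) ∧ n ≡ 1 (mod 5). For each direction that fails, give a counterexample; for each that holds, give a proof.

(⟸) If n ≡ 5 (mod 9) and n ≡ 1 (mod 5), then by the Chinese remainder theorem n ≡ 41 (mod 45). Since 41 ≡ 11 (mod 15) and 15 ∣ 45, we get n ≡ 11 (mod 15).

(⟹) This fails: n = 26 gives 26 ≡ 11 (mod 15) but 26 ≡ 8 (mod 9), so the conjunction on the right does not hold.

Only the converse holds.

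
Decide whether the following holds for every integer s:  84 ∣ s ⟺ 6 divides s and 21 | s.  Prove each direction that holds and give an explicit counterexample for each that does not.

(→) If 84 ∣ s, write s = 84q. Since 84 = 14·6, s = 6·(14q), so 6 ∣ s; and since 84 = 4·21, s = 21·(4q), so 21 ∣ s.

(←) This fails: take s = 42. Both 6 ∣ 42 and 21 ∣ 42, yet 42 is not a multiple of 84 (since 42 = 0·84 + 42), so 84 ∤ 42.

Only the forward implication holds.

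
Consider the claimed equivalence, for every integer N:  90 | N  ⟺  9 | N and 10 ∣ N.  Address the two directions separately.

(⇐) Suppose 9 ∣ N and 10 ∣ N. Any common multiple of 9 and 10 is a multiple of their lcm; here gcd(9, 10) = 1, so lcm(9, 10) = 9·10 = 90, so 90 ∣ N.

(⇒) If 90 ∣ N, write N = 90q. Since 90 = 10·9, N = 9·(10q), so 9 ∣ N; and since 90 = 9·10, N = 10·(9q), so 10 ∣ N.

Both directions hold.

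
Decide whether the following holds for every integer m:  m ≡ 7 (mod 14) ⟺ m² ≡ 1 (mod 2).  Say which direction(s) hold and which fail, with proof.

Only the forward direction holds.

(←) This fails: take m = 1. Then 1² = 1 ≡ 1 (mod 2), yet 1 ≡ 1 (mod 14), not 7.

(→) Suppose m ≡ 7 (mod 14). Then m² ≡ 7² = 49 (mod 14), and since 2 ∣ 14, also m² ≡ 1 (mod 2).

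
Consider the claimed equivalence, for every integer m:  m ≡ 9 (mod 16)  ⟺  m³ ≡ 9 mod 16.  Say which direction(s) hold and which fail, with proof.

Both directions hold; the statement is true.

[⇒] Suppose m ≡ 9 (mod 16). Write m = 16j + 9. Then (16j + 9)³ = 4096j³ + 6912j² + 3888j + 729 = 16(256j³ + 432j² + 243j + 45) + 9, so m³ ≡ 9 (mod 16).

[⇐] Conversely, suppose m³ ≡ 9 (mod 16). The only residue r in {0, …, 15} with r³ ≡ 9 (mod 16) is r = 9, so m ≡ 9 (mod 16).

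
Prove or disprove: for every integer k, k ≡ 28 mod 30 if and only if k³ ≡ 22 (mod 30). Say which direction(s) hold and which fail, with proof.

[⇒] Suppose k ≡ 28 mod 30. Write k = 30j + 28. Then (30j + 28)³ = 27000j³ + 75600j² + 70560j + 21952 = 30(900j³ + 2520j² + 2352j + 731) + 22, so k³ ≡ 22 (mod 30).

[⇐] Conversely, suppose k³ ≡ 22 (mod 30). The only residue r in {0, …, 29} with r³ ≡ 22 (mod 30) is r = 28, so k ≡ 28 (mod 30).

Both directions hold; the statement is true.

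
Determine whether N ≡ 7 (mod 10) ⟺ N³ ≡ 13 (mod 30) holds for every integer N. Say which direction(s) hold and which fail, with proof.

(→) This fails: take N = 17. Then 17 ≡ 7 (mod 10), but 17³ = 4913 ≡ 23 (mod 30), not 13.

(←) Conversely, the residues r modulo 30 with r³ ≡ 13 (mod 30) are exactly {7}, and each is ≡ 7 (mod 10).

Only the converse holds.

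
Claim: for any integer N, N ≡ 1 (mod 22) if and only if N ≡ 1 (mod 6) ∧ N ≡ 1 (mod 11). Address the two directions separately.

Not equivalent: only (⇐) holds.

(→) This fails: N = 45 gives 45 ≡ 1 (mod 22) but 45 ≡ 3 (mod 6), so the conjunction on the right does not hold.

(←) Conversely, if N ≡ 1 (mod 6) and N ≡ 1 (mod 11), then by the Chinese remainder theorem N ≡ 1 (mod 66). Since 1 ≡ 1 (mod 22) and 22 ∣ 66, we get N ≡ 1 (mod 22).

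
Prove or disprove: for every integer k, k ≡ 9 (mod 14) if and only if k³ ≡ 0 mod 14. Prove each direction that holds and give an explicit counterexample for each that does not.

Both directions fail.

(→) This fails: take k = 9. Then 9 ≡ 9 (mod 14), but 9³ = 729 ≡ 1 (mod 14), not 0.

(←) This fails: take k = 0. Then 0³ = 0 ≡ 0 (mod 14), yet 0 ≡ 0 (mod 14), not 9.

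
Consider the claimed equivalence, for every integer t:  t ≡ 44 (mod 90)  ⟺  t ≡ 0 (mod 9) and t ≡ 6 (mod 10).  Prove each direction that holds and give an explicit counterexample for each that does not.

(⇒) fails and (⇐) fails.

Forward direction. This fails: t = 44 gives 44 ≡ 44 (mod 90) but 44 ≡ 8 (mod 9), so the conjunction on the right does not hold.

Converse. This fails: t = 36 satisfies both congruences on the right (36 ≡ 0 mod 9 and 36 ≡ 6 mod 10) yet 36 ≡ 36 (mod 90), not 44.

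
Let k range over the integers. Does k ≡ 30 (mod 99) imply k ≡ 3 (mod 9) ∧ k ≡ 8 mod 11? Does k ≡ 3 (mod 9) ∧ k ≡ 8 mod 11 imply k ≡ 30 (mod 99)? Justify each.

Both directions hold; the statement is true.

(⇒) Suppose k ≡ 30 (mod 99); write k = 99j + 30. Since 9 ∣ 99, reducing mod 9 gives k ≡ 30 ≡ 3 (mod 9); since 11 ∣ 99, reducing mod 11 gives k ≡ 30 ≡ 8 (mod 11).

(⇐) Conversely, if k ≡ 3 (mod 9) and k ≡ 8 (mod 11), then by the Chinese remainder theorem k ≡ 30 (mod 99). This is exactly k ≡ 30 (mod 99).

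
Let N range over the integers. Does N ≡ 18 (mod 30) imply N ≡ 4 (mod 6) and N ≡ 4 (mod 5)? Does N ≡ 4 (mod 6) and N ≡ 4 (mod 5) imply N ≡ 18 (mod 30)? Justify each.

(→) This fails: N = 18 gives 18 ≡ 18 (mod 30) but 18 ≡ 0 (mod 6), so the conjunction on the right does not hold.

(←) This fails: N = 4 satisfies both congruences on the right (4 ≡ 4 mod 6 and 4 ≡ 4 mod 5) yet 4 ≡ 4 (mod 30), not 18.

(⇒) fails and (⇐) fails.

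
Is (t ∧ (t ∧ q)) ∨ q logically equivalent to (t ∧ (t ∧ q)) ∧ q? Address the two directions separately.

Not equivalent: only (⇐) holds.

[⇒] This fails. Under q = T, t = F, the left side is true but the right side is false.

[⇐] Assume the antecedent. If q is true, (t ∧ (t ∧ q)) ∨ q reduces to true regardless of the other variables. If q is false, the antecedent cannot hold. Either way (t ∧ (t ∧ q)) ∨ q holds.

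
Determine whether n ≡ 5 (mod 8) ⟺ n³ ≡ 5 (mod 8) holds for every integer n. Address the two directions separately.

Forward direction. Suppose n ≡ 5 (mod 8). Write n = 8j + 5. Then (8j + 5)³ = 512j³ + 960j² + 600j + 125 = 8(64j³ + 120j² + 75j + 15) + 5, so n³ ≡ 5 (mod 8).

Converse. For the converse, argue contrapositively. If n ≢ 5 (mod 8), then n is congruent to one of 0, 1, 2, 3, 4, 6, 7 modulo 8, and these give n³ ≡ 0, 1, 0, 3, 0, 0, 7 respectively — never 5.

The biconditional holds.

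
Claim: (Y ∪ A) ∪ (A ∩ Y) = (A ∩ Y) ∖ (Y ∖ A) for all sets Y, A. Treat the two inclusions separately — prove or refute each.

(⊆) fails; (⊇) holds.

(⊆) This inclusion fails. Take Y = {1}, A = ∅; then 1 ∈ (Y ∪ A) ∪ (A ∩ Y) but 1 ∉ (A ∩ Y) ∖ (Y ∖ A).

(⊇) Let x ∈ (A ∩ Y) ∖ (Y ∖ A). Then x ∈ Y ∩ A, from which x ∈ (Y ∪ A) ∪ (A ∩ Y).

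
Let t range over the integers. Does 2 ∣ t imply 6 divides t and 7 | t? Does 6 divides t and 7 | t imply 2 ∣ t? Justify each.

[⇒] This fails: take t = 2. Certainly 2 ∣ 2, but 6 ∤ 2.

[⇐] Suppose 6 ∣ t and 7 ∣ t. Any common multiple of 6 and 7 is a multiple of their lcm; here gcd(6, 7) = 1, so lcm(6, 7) = 6·7 = 42, so 42 ∣ t. Since 2 ∣ 42, it follows that 2 ∣ t.

The forward direction fails; the converse holds.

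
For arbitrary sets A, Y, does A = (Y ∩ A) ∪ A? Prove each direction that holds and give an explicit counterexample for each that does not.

The two sets are equal.

Forward inclusion. Let x ∈ A. Then either x ∈ A and x ∉ Y; or x ∈ A ∩ Y. In each case x ∈ (Y ∩ A) ∪ A, so A ⊆ (Y ∩ A) ∪ A.

Reverse inclusion. Let x ∈ (Y ∩ A) ∪ A. Then either x ∈ A and x ∉ Y; or x ∈ A ∩ Y. In each case x ∈ A, so (Y ∩ A) ∪ A ⊆ A.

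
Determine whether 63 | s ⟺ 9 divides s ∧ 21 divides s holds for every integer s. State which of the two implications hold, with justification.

The biconditional holds.

(→) If 63 ∣ s, write s = 63q. Since 63 = 7·9, s = 9·(7q), so 9 ∣ s; and since 63 = 3·21, s = 21·(3q), so 21 ∣ s.

(←) Suppose 9 ∣ s and 21 ∣ s. Any common multiple of 9 and 21 is a multiple of their lcm; here lcm(9, 21) = 9·21/gcd(9, 21) = 189/3 = 63, so 63 ∣ s.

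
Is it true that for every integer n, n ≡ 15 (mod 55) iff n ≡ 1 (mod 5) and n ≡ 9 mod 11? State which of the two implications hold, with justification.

(⟹) This fails: n = 15 gives 15 ≡ 15 (mod 55) but 15 ≡ 0 (mod 5), so the conjunction on the right does not hold.

(⟸) This fails: n = 31 satisfies both congruences on the right (31 ≡ 1 mod 5 and 31 ≡ 9 mod 11) yet 31 ≡ 31 (mod 55), not 15.

Both directions fail.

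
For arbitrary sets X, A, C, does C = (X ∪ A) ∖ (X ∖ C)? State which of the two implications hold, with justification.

(⊆) fails and (⊇) fails.

(⟹) This inclusion fails. Take X = ∅, A = ∅, C = {1}; then 1 ∈ C but 1 ∉ (X ∪ A) ∖ (X ∖ C).

(⟸) This inclusion fails. Take X = ∅, A = {1}, C = ∅; then 1 ∈ (X ∪ A) ∖ (X ∖ C) but 1 ∉ C.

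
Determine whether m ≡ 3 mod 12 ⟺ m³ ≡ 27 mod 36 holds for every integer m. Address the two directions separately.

(⟹) Suppose m ≡ 3 (mod 12). Working modulo 36, m ∈ {3, 15, 27}; for each such r, r³ ≡ 27 (mod 36).

(⟸) Conversely, the residues r modulo 36 with r³ ≡ 27 (mod 36) are exactly {3, 15, 27}, and each is ≡ 3 (mod 12).

Both directions hold.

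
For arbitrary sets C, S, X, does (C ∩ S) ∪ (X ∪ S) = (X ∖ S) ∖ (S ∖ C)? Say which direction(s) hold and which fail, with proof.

Forward inclusion. This inclusion fails. Take C = ∅, S = {1}, X = ∅; then 1 ∈ (C ∩ S) ∪ (X ∪ S) but 1 ∉ (X ∖ S) ∖ (S ∖ C).

Reverse inclusion. Let x ∈ (X ∖ S) ∖ (S ∖ C). Then either x ∈ X and x ∉ C, S; or x ∈ C ∩ X and x ∉ S. In each case x ∈ (C ∩ S) ∪ (X ∪ S), so (X ∖ S) ∖ (S ∖ C) ⊆ (C ∩ S) ∪ (X ∪ S).

(⊆) fails; (⊇) holds.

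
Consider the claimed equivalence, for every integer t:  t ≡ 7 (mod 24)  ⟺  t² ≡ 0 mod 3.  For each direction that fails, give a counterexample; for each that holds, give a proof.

Both directions fail.

(⇒) This fails: take t = 7. Then 7 ≡ 7 (mod 24), but 7² = 49 ≡ 1 (mod 3), not 0.

(⇐) This fails: take t = 0. Then 0² = 0 ≡ 0 (mod 3), yet 0 ≡ 0 (mod 24), not 7.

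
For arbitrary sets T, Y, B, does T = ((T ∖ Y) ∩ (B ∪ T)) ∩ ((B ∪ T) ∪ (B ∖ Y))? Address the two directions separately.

(⊆) fails; (⊇) holds.

(⟹) This inclusion fails. Take T = {1}, Y = {1}, B = ∅; then 1 ∈ T but 1 ∉ ((T ∖ Y) ∩ (B ∪ T)) ∩ ((B ∪ T) ∪ (B ∖ Y)).

(⟸) Let x ∈ ((T ∖ Y) ∩ (B ∪ T)) ∩ ((B ∪ T) ∪ (B ∖ Y)). Then either x ∈ T and x ∉ Y, B; or x ∈ T ∩ B and x ∉ Y. In each case x ∈ T, so ((T ∖ Y) ∩ (B ∪ T)) ∩ ((B ∪ T) ∪ (B ∖ Y)) ⊆ T.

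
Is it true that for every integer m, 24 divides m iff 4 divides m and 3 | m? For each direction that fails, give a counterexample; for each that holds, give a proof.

The forward direction holds; the converse fails.

(→) If 24 ∣ m, write m = 24q. Since 24 = 6·4, m = 4·(6q), so 4 ∣ m; and since 24 = 8·3, m = 3·(8q), so 3 ∣ m.

(←) This fails: take m = 12. Both 4 ∣ 12 and 3 ∣ 12, yet 12 is not a multiple of 24 (since 12 = 0·24 + 12), so 24 ∤ 12.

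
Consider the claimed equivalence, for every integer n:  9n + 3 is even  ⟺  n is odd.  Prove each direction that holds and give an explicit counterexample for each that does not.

Both directions hold; the statement is true.

(→) Suppose 9n + 3 is even. Since 9 is odd, 9n and n have the same parity, so 9n + 3 ≡ n + 3 (mod 2). As 3 is odd, 9n + 3 is even exactly when n is odd. Thus n is odd.

(←) Conversely, suppose n is odd; write n = 2j + 1. Then 9n + 3 = 9·(2j + 1) + 3 = 2·9j + 12, which is even.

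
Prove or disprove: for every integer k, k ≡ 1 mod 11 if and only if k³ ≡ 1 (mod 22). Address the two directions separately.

Only the converse holds.

[⇒] This fails: take k = 12. Then 12 ≡ 1 (mod 11), but 12³ = 1728 ≡ 12 (mod 22), not 1.

[⇐] Conversely, the residues r modulo 22 with r³ ≡ 1 (mod 22) are exactly {1}, and each is ≡ 1 (mod 11).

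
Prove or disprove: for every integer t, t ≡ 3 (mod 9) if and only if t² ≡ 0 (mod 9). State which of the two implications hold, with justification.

[⇒] Suppose t ≡ 3 (mod 9). Write t = 9j + 3. Then (9j + 3)² = 81j² + 54j + 9 = 9(9j² + 6j + 1) + 0, so t² ≡ 0 (mod 9).

[⇐] This fails: take t = 0. Then 0² = 0 ≡ 0 (mod 9), yet 0 ≡ 0 (mod 9), not 3.

Only the forward implication holds.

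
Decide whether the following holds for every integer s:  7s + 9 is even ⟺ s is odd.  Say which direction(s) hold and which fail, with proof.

Both directions hold.

Forward direction. Suppose 7s + 9 is even. Since 7 is odd, 7s and s have the same parity, so 7s + 9 ≡ s + 9 (mod 2). As 9 is odd, 7s + 9 is even exactly when s is odd. Thus s is odd.

Converse. Suppose s is odd; write s = 2j + 1. Then 7s + 9 = 7·(2j + 1) + 9 = 2·7j + 16, which is even.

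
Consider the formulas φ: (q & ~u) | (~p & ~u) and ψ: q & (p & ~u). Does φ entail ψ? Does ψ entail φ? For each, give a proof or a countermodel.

The forward direction fails; the converse holds.

(⇒) This fails. Under p = F, q = F, u = F, the left side is true but the right side is false.

(⇐) Assume the antecedent. If p is true, the antecedent forces (p = T, q = T, u = F), and (q & ~u) | (~p & ~u) holds there. If p is false, the antecedent cannot hold. Either way (q & ~u) | (~p & ~u) holds.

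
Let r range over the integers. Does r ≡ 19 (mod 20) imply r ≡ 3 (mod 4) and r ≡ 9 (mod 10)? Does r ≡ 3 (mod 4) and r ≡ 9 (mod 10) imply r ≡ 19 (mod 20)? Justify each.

(⟸) If r ≡ 3 (mod 4) and r ≡ 9 (mod 10), then by the Chinese remainder theorem r ≡ 19 (mod 20). This is exactly r ≡ 19 (mod 20).

(⟹) Suppose r ≡ 19 (mod 20); write r = 20j + 19. Since 4 ∣ 20, reducing mod 4 gives r ≡ 19 ≡ 3 (mod 4); since 10 ∣ 20, reducing mod 10 gives r ≡ 19 ≡ 9 (mod 10).

The biconditional holds.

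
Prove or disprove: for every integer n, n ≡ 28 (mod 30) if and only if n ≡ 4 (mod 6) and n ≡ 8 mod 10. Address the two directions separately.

Both directions hold.

(⇒) Suppose n ≡ 28 (mod 30); write n = 30j + 28. Since 6 ∣ 30, reducing mod 6 gives n ≡ 28 ≡ 4 (mod 6); since 10 ∣ 30, reducing mod 10 gives n ≡ 28 ≡ 8 (mod 10).

(⇐) Conversely, if n ≡ 4 (mod 6) and n ≡ 8 (mod 10), then by the Chinese remainder theorem n ≡ 28 (mod 30). This is exactly n ≡ 28 (mod 30).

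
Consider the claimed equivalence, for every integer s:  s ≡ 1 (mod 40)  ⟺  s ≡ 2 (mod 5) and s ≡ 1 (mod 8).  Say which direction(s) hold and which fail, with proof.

(⇒) This fails: s = 1 gives 1 ≡ 1 (mod 40) but 1 ≡ 1 (mod 5), so the conjunction on the right does not hold.

(⇐) This fails: s = 17 satisfies both congruences on the right (17 ≡ 2 mod 5 and 17 ≡ 1 mod 8) yet 17 ≡ 17 (mod 40), not 1.

Neither direction holds.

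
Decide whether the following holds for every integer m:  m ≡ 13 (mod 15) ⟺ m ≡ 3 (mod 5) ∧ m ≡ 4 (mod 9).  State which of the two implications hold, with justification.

(⇒) fails; (⇐) holds.

(⟹) This fails: m = 43 gives 43 ≡ 13 (mod 15) but 43 ≡ 7 (mod 9), so the conjunction on the right does not hold.

(⟸) Conversely, if m ≡ 3 (mod 5) and m ≡ 4 (mod 9), then by the Chinese remainder theorem m ≡ 13 (mod 45). Since 13 ≡ 13 (mod 15) and 15 ∣ 45, we get m ≡ 13 (mod 15).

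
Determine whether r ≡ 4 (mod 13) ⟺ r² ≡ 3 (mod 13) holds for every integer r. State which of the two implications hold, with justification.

[⇒] Suppose r ≡ 4 (mod 13). Write r = 13j + 4. Then (13j + 4)² = 169j² + 104j + 16 = 13(13j² + 8j + 1) + 3, so r² ≡ 3 (mod 13).

[⇐] This fails: take r = 9. Then 9² = 81 ≡ 3 (mod 13), yet 9 ≡ 9 (mod 13), not 4.

Not equivalent: only (⇒) holds.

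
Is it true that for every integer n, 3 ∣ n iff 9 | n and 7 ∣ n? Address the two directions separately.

[⇒] This fails: take n = 3. Certainly 3 ∣ 3, but 9 ∤ 3.

[⇐] Suppose 9 ∣ n and 7 ∣ n. Any common multiple of 9 and 7 is a multiple of their lcm; here gcd(9, 7) = 1, so lcm(9, 7) = 9·7 = 63, so 63 ∣ n. Since 3 ∣ 63, it follows that 3 ∣ n.

(⇒) fails; (⇐) holds.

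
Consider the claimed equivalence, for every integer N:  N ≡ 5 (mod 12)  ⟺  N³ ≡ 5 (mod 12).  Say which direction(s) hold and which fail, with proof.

The biconditional holds.

(⇒) Suppose N ≡ 5 (mod 12). Write N = 12j + 5. Then (12j + 5)³ = 1728j³ + 2160j² + 900j + 125 = 12(144j³ + 180j² + 75j + 10) + 5, so N³ ≡ 5 (mod 12).

(⇐) Conversely, suppose N³ ≡ 5 (mod 12). The only residue r in {0, …, 11} with r³ ≡ 5 (mod 12) is r = 5, so N ≡ 5 (mod 12).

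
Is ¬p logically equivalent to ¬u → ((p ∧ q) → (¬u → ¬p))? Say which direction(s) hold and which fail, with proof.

(⇒) holds; (⇐) fails.

Forward direction. Assume the antecedent. If p is true, the antecedent cannot hold. If p is false, ¬u → ((p ∧ q) → (¬u → ¬p)) reduces to true regardless of the other variables. Either way ¬u → ((p ∧ q) → (¬u → ¬p)) holds.

Converse. This fails. Under p = T, q = F, u = F, the left side is false but the right side is true.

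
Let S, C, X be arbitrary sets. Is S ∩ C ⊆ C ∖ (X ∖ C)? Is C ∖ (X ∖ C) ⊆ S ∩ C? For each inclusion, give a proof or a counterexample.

Forward inclusion. Let x ∈ S ∩ C. Then either x ∈ S ∩ C and x ∉ X; or x ∈ S ∩ C ∩ X. In each case x ∈ C ∖ (X ∖ C), so S ∩ C ⊆ C ∖ (X ∖ C).

Reverse inclusion. This inclusion fails. Take S = ∅, C = {1}, X = ∅; then 1 ∈ C ∖ (X ∖ C) but 1 ∉ S ∩ C.

(⊆) holds; (⊇) fails.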